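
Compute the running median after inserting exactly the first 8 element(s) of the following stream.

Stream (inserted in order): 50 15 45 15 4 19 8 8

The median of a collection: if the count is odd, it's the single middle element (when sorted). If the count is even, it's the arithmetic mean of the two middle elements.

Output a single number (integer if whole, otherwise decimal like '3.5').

Step 1: insert 50 -> lo=[50] (size 1, max 50) hi=[] (size 0) -> median=50
Step 2: insert 15 -> lo=[15] (size 1, max 15) hi=[50] (size 1, min 50) -> median=32.5
Step 3: insert 45 -> lo=[15, 45] (size 2, max 45) hi=[50] (size 1, min 50) -> median=45
Step 4: insert 15 -> lo=[15, 15] (size 2, max 15) hi=[45, 50] (size 2, min 45) -> median=30
Step 5: insert 4 -> lo=[4, 15, 15] (size 3, max 15) hi=[45, 50] (size 2, min 45) -> median=15
Step 6: insert 19 -> lo=[4, 15, 15] (size 3, max 15) hi=[19, 45, 50] (size 3, min 19) -> median=17
Step 7: insert 8 -> lo=[4, 8, 15, 15] (size 4, max 15) hi=[19, 45, 50] (size 3, min 19) -> median=15
Step 8: insert 8 -> lo=[4, 8, 8, 15] (size 4, max 15) hi=[15, 19, 45, 50] (size 4, min 15) -> median=15

Answer: 15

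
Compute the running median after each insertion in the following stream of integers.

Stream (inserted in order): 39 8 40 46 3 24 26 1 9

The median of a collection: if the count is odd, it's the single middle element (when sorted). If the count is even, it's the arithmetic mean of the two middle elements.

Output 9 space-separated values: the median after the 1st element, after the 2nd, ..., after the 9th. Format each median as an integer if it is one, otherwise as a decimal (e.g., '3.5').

Answer: 39 23.5 39 39.5 39 31.5 26 25 24

Derivation:
Step 1: insert 39 -> lo=[39] (size 1, max 39) hi=[] (size 0) -> median=39
Step 2: insert 8 -> lo=[8] (size 1, max 8) hi=[39] (size 1, min 39) -> median=23.5
Step 3: insert 40 -> lo=[8, 39] (size 2, max 39) hi=[40] (size 1, min 40) -> median=39
Step 4: insert 46 -> lo=[8, 39] (size 2, max 39) hi=[40, 46] (size 2, min 40) -> median=39.5
Step 5: insert 3 -> lo=[3, 8, 39] (size 3, max 39) hi=[40, 46] (size 2, min 40) -> median=39
Step 6: insert 24 -> lo=[3, 8, 24] (size 3, max 24) hi=[39, 40, 46] (size 3, min 39) -> median=31.5
Step 7: insert 26 -> lo=[3, 8, 24, 26] (size 4, max 26) hi=[39, 40, 46] (size 3, min 39) -> median=26
Step 8: insert 1 -> lo=[1, 3, 8, 24] (size 4, max 24) hi=[26, 39, 40, 46] (size 4, min 26) -> median=25
Step 9: insert 9 -> lo=[1, 3, 8, 9, 24] (size 5, max 24) hi=[26, 39, 40, 46] (size 4, min 26) -> median=24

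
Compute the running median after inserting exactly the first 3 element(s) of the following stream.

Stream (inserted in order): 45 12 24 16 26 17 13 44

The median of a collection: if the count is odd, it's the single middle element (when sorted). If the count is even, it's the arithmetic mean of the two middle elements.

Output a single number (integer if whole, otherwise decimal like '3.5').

Step 1: insert 45 -> lo=[45] (size 1, max 45) hi=[] (size 0) -> median=45
Step 2: insert 12 -> lo=[12] (size 1, max 12) hi=[45] (size 1, min 45) -> median=28.5
Step 3: insert 24 -> lo=[12, 24] (size 2, max 24) hi=[45] (size 1, min 45) -> median=24

Answer: 24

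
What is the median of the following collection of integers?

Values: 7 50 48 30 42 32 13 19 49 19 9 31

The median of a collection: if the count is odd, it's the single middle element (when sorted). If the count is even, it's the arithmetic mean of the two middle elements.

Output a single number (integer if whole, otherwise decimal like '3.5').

Answer: 30.5

Derivation:
Step 1: insert 7 -> lo=[7] (size 1, max 7) hi=[] (size 0) -> median=7
Step 2: insert 50 -> lo=[7] (size 1, max 7) hi=[50] (size 1, min 50) -> median=28.5
Step 3: insert 48 -> lo=[7, 48] (size 2, max 48) hi=[50] (size 1, min 50) -> median=48
Step 4: insert 30 -> lo=[7, 30] (size 2, max 30) hi=[48, 50] (size 2, min 48) -> median=39
Step 5: insert 42 -> lo=[7, 30, 42] (size 3, max 42) hi=[48, 50] (size 2, min 48) -> median=42
Step 6: insert 32 -> lo=[7, 30, 32] (size 3, max 32) hi=[42, 48, 50] (size 3, min 42) -> median=37
Step 7: insert 13 -> lo=[7, 13, 30, 32] (size 4, max 32) hi=[42, 48, 50] (size 3, min 42) -> median=32
Step 8: insert 19 -> lo=[7, 13, 19, 30] (size 4, max 30) hi=[32, 42, 48, 50] (size 4, min 32) -> median=31
Step 9: insert 49 -> lo=[7, 13, 19, 30, 32] (size 5, max 32) hi=[42, 48, 49, 50] (size 4, min 42) -> median=32
Step 10: insert 19 -> lo=[7, 13, 19, 19, 30] (size 5, max 30) hi=[32, 42, 48, 49, 50] (size 5, min 32) -> median=31
Step 11: insert 9 -> lo=[7, 9, 13, 19, 19, 30] (size 6, max 30) hi=[32, 42, 48, 49, 50] (size 5, min 32) -> median=30
Step 12: insert 31 -> lo=[7, 9, 13, 19, 19, 30] (size 6, max 30) hi=[31, 32, 42, 48, 49, 50] (size 6, min 31) -> median=30.5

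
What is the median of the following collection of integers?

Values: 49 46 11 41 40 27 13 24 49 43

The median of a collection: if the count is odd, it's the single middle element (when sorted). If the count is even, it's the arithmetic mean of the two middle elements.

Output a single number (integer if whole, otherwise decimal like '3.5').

Answer: 40.5

Derivation:
Step 1: insert 49 -> lo=[49] (size 1, max 49) hi=[] (size 0) -> median=49
Step 2: insert 46 -> lo=[46] (size 1, max 46) hi=[49] (size 1, min 49) -> median=47.5
Step 3: insert 11 -> lo=[11, 46] (size 2, max 46) hi=[49] (size 1, min 49) -> median=46
Step 4: insert 41 -> lo=[11, 41] (size 2, max 41) hi=[46, 49] (size 2, min 46) -> median=43.5
Step 5: insert 40 -> lo=[11, 40, 41] (size 3, max 41) hi=[46, 49] (size 2, min 46) -> median=41
Step 6: insert 27 -> lo=[11, 27, 40] (size 3, max 40) hi=[41, 46, 49] (size 3, min 41) -> median=40.5
Step 7: insert 13 -> lo=[11, 13, 27, 40] (size 4, max 40) hi=[41, 46, 49] (size 3, min 41) -> median=40
Step 8: insert 24 -> lo=[11, 13, 24, 27] (size 4, max 27) hi=[40, 41, 46, 49] (size 4, min 40) -> median=33.5
Step 9: insert 49 -> lo=[11, 13, 24, 27, 40] (size 5, max 40) hi=[41, 46, 49, 49] (size 4, min 41) -> median=40
Step 10: insert 43 -> lo=[11, 13, 24, 27, 40] (size 5, max 40) hi=[41, 43, 46, 49, 49] (size 5, min 41) -> median=40.5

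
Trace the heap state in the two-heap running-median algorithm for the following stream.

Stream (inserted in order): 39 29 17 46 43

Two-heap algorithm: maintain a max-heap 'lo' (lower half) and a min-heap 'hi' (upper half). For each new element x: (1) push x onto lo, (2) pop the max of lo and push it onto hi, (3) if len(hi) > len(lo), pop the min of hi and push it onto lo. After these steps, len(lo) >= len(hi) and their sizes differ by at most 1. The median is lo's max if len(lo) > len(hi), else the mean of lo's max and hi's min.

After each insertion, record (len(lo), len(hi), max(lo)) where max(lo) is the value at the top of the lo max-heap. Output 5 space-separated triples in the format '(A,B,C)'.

Step 1: insert 39 -> lo=[39] hi=[] -> (len(lo)=1, len(hi)=0, max(lo)=39)
Step 2: insert 29 -> lo=[29] hi=[39] -> (len(lo)=1, len(hi)=1, max(lo)=29)
Step 3: insert 17 -> lo=[17, 29] hi=[39] -> (len(lo)=2, len(hi)=1, max(lo)=29)
Step 4: insert 46 -> lo=[17, 29] hi=[39, 46] -> (len(lo)=2, len(hi)=2, max(lo)=29)
Step 5: insert 43 -> lo=[17, 29, 39] hi=[43, 46] -> (len(lo)=3, len(hi)=2, max(lo)=39)

Answer: (1,0,39) (1,1,29) (2,1,29) (2,2,29) (3,2,39)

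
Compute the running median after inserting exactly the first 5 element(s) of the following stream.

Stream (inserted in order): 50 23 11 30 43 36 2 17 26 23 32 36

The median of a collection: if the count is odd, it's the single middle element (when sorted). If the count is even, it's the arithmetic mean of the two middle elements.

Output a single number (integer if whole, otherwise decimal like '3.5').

Step 1: insert 50 -> lo=[50] (size 1, max 50) hi=[] (size 0) -> median=50
Step 2: insert 23 -> lo=[23] (size 1, max 23) hi=[50] (size 1, min 50) -> median=36.5
Step 3: insert 11 -> lo=[11, 23] (size 2, max 23) hi=[50] (size 1, min 50) -> median=23
Step 4: insert 30 -> lo=[11, 23] (size 2, max 23) hi=[30, 50] (size 2, min 30) -> median=26.5
Step 5: insert 43 -> lo=[11, 23, 30] (size 3, max 30) hi=[43, 50] (size 2, min 43) -> median=30

Answer: 30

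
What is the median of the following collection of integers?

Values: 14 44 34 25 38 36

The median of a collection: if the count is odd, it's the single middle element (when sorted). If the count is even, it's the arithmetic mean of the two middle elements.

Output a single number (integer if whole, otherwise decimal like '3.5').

Answer: 35

Derivation:
Step 1: insert 14 -> lo=[14] (size 1, max 14) hi=[] (size 0) -> median=14
Step 2: insert 44 -> lo=[14] (size 1, max 14) hi=[44] (size 1, min 44) -> median=29
Step 3: insert 34 -> lo=[14, 34] (size 2, max 34) hi=[44] (size 1, min 44) -> median=34
Step 4: insert 25 -> lo=[14, 25] (size 2, max 25) hi=[34, 44] (size 2, min 34) -> median=29.5
Step 5: insert 38 -> lo=[14, 25, 34] (size 3, max 34) hi=[38, 44] (size 2, min 38) -> median=34
Step 6: insert 36 -> lo=[14, 25, 34] (size 3, max 34) hi=[36, 38, 44] (size 3, min 36) -> median=35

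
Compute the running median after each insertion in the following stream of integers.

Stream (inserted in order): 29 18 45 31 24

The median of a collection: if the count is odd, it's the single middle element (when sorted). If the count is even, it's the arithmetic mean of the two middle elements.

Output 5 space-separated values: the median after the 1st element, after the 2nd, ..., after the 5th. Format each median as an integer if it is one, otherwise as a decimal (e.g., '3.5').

Step 1: insert 29 -> lo=[29] (size 1, max 29) hi=[] (size 0) -> median=29
Step 2: insert 18 -> lo=[18] (size 1, max 18) hi=[29] (size 1, min 29) -> median=23.5
Step 3: insert 45 -> lo=[18, 29] (size 2, max 29) hi=[45] (size 1, min 45) -> median=29
Step 4: insert 31 -> lo=[18, 29] (size 2, max 29) hi=[31, 45] (size 2, min 31) -> median=30
Step 5: insert 24 -> lo=[18, 24, 29] (size 3, max 29) hi=[31, 45] (size 2, min 31) -> median=29

Answer: 29 23.5 29 30 29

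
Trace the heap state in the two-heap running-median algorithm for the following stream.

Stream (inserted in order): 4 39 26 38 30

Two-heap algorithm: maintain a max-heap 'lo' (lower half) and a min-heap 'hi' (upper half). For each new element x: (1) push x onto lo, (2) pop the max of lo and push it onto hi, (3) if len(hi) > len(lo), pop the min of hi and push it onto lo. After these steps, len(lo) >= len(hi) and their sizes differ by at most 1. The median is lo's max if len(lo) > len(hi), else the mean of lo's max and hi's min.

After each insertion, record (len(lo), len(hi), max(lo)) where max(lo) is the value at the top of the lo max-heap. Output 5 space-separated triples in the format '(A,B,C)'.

Step 1: insert 4 -> lo=[4] hi=[] -> (len(lo)=1, len(hi)=0, max(lo)=4)
Step 2: insert 39 -> lo=[4] hi=[39] -> (len(lo)=1, len(hi)=1, max(lo)=4)
Step 3: insert 26 -> lo=[4, 26] hi=[39] -> (len(lo)=2, len(hi)=1, max(lo)=26)
Step 4: insert 38 -> lo=[4, 26] hi=[38, 39] -> (len(lo)=2, len(hi)=2, max(lo)=26)
Step 5: insert 30 -> lo=[4, 26, 30] hi=[38, 39] -> (len(lo)=3, len(hi)=2, max(lo)=30)

Answer: (1,0,4) (1,1,4) (2,1,26) (2,2,26) (3,2,30)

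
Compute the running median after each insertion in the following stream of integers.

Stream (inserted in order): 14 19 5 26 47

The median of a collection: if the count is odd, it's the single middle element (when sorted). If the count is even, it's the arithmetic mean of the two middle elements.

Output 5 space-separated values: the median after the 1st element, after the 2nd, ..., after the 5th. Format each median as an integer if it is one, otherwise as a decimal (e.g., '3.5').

Step 1: insert 14 -> lo=[14] (size 1, max 14) hi=[] (size 0) -> median=14
Step 2: insert 19 -> lo=[14] (size 1, max 14) hi=[19] (size 1, min 19) -> median=16.5
Step 3: insert 5 -> lo=[5, 14] (size 2, max 14) hi=[19] (size 1, min 19) -> median=14
Step 4: insert 26 -> lo=[5, 14] (size 2, max 14) hi=[19, 26] (size 2, min 19) -> median=16.5
Step 5: insert 47 -> lo=[5, 14, 19] (size 3, max 19) hi=[26, 47] (size 2, min 26) -> median=19

Answer: 14 16.5 14 16.5 19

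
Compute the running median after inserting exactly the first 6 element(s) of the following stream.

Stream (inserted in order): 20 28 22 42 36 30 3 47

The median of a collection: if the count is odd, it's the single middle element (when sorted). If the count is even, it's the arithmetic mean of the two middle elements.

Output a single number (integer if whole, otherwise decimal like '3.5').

Step 1: insert 20 -> lo=[20] (size 1, max 20) hi=[] (size 0) -> median=20
Step 2: insert 28 -> lo=[20] (size 1, max 20) hi=[28] (size 1, min 28) -> median=24
Step 3: insert 22 -> lo=[20, 22] (size 2, max 22) hi=[28] (size 1, min 28) -> median=22
Step 4: insert 42 -> lo=[20, 22] (size 2, max 22) hi=[28, 42] (size 2, min 28) -> median=25
Step 5: insert 36 -> lo=[20, 22, 28] (size 3, max 28) hi=[36, 42] (size 2, min 36) -> median=28
Step 6: insert 30 -> lo=[20, 22, 28] (size 3, max 28) hi=[30, 36, 42] (size 3, min 30) -> median=29

Answer: 29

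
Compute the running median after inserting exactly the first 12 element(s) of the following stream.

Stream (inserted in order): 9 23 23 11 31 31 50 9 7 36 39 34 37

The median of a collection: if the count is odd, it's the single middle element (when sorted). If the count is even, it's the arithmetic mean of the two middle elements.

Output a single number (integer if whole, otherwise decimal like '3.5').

Step 1: insert 9 -> lo=[9] (size 1, max 9) hi=[] (size 0) -> median=9
Step 2: insert 23 -> lo=[9] (size 1, max 9) hi=[23] (size 1, min 23) -> median=16
Step 3: insert 23 -> lo=[9, 23] (size 2, max 23) hi=[23] (size 1, min 23) -> median=23
Step 4: insert 11 -> lo=[9, 11] (size 2, max 11) hi=[23, 23] (size 2, min 23) -> median=17
Step 5: insert 31 -> lo=[9, 11, 23] (size 3, max 23) hi=[23, 31] (size 2, min 23) -> median=23
Step 6: insert 31 -> lo=[9, 11, 23] (size 3, max 23) hi=[23, 31, 31] (size 3, min 23) -> median=23
Step 7: insert 50 -> lo=[9, 11, 23, 23] (size 4, max 23) hi=[31, 31, 50] (size 3, min 31) -> median=23
Step 8: insert 9 -> lo=[9, 9, 11, 23] (size 4, max 23) hi=[23, 31, 31, 50] (size 4, min 23) -> median=23
Step 9: insert 7 -> lo=[7, 9, 9, 11, 23] (size 5, max 23) hi=[23, 31, 31, 50] (size 4, min 23) -> median=23
Step 10: insert 36 -> lo=[7, 9, 9, 11, 23] (size 5, max 23) hi=[23, 31, 31, 36, 50] (size 5, min 23) -> median=23
Step 11: insert 39 -> lo=[7, 9, 9, 11, 23, 23] (size 6, max 23) hi=[31, 31, 36, 39, 50] (size 5, min 31) -> median=23
Step 12: insert 34 -> lo=[7, 9, 9, 11, 23, 23] (size 6, max 23) hi=[31, 31, 34, 36, 39, 50] (size 6, min 31) -> median=27

Answer: 27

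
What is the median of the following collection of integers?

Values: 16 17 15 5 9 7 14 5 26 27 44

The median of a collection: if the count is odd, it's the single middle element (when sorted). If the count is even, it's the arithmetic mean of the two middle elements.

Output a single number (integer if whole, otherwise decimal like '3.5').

Step 1: insert 16 -> lo=[16] (size 1, max 16) hi=[] (size 0) -> median=16
Step 2: insert 17 -> lo=[16] (size 1, max 16) hi=[17] (size 1, min 17) -> median=16.5
Step 3: insert 15 -> lo=[15, 16] (size 2, max 16) hi=[17] (size 1, min 17) -> median=16
Step 4: insert 5 -> lo=[5, 15] (size 2, max 15) hi=[16, 17] (size 2, min 16) -> median=15.5
Step 5: insert 9 -> lo=[5, 9, 15] (size 3, max 15) hi=[16, 17] (size 2, min 16) -> median=15
Step 6: insert 7 -> lo=[5, 7, 9] (size 3, max 9) hi=[15, 16, 17] (size 3, min 15) -> median=12
Step 7: insert 14 -> lo=[5, 7, 9, 14] (size 4, max 14) hi=[15, 16, 17] (size 3, min 15) -> median=14
Step 8: insert 5 -> lo=[5, 5, 7, 9] (size 4, max 9) hi=[14, 15, 16, 17] (size 4, min 14) -> median=11.5
Step 9: insert 26 -> lo=[5, 5, 7, 9, 14] (size 5, max 14) hi=[15, 16, 17, 26] (size 4, min 15) -> median=14
Step 10: insert 27 -> lo=[5, 5, 7, 9, 14] (size 5, max 14) hi=[15, 16, 17, 26, 27] (size 5, min 15) -> median=14.5
Step 11: insert 44 -> lo=[5, 5, 7, 9, 14, 15] (size 6, max 15) hi=[16, 17, 26, 27, 44] (size 5, min 16) -> median=15

Answer: 15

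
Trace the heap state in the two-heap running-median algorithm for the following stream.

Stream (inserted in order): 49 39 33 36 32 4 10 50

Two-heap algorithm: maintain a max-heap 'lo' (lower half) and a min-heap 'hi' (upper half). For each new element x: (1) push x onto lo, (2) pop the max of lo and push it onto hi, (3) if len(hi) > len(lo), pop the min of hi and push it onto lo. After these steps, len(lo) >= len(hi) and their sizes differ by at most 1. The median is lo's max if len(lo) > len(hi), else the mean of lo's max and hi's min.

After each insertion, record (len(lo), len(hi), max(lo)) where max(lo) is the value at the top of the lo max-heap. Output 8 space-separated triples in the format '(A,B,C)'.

Answer: (1,0,49) (1,1,39) (2,1,39) (2,2,36) (3,2,36) (3,3,33) (4,3,33) (4,4,33)

Derivation:
Step 1: insert 49 -> lo=[49] hi=[] -> (len(lo)=1, len(hi)=0, max(lo)=49)
Step 2: insert 39 -> lo=[39] hi=[49] -> (len(lo)=1, len(hi)=1, max(lo)=39)
Step 3: insert 33 -> lo=[33, 39] hi=[49] -> (len(lo)=2, len(hi)=1, max(lo)=39)
Step 4: insert 36 -> lo=[33, 36] hi=[39, 49] -> (len(lo)=2, len(hi)=2, max(lo)=36)
Step 5: insert 32 -> lo=[32, 33, 36] hi=[39, 49] -> (len(lo)=3, len(hi)=2, max(lo)=36)
Step 6: insert 4 -> lo=[4, 32, 33] hi=[36, 39, 49] -> (len(lo)=3, len(hi)=3, max(lo)=33)
Step 7: insert 10 -> lo=[4, 10, 32, 33] hi=[36, 39, 49] -> (len(lo)=4, len(hi)=3, max(lo)=33)
Step 8: insert 50 -> lo=[4, 10, 32, 33] hi=[36, 39, 49, 50] -> (len(lo)=4, len(hi)=4, max(lo)=33)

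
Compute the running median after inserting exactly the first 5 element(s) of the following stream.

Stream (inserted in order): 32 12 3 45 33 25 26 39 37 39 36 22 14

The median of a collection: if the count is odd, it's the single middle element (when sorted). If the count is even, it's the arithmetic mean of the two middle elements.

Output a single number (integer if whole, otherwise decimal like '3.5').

Answer: 32

Derivation:
Step 1: insert 32 -> lo=[32] (size 1, max 32) hi=[] (size 0) -> median=32
Step 2: insert 12 -> lo=[12] (size 1, max 12) hi=[32] (size 1, min 32) -> median=22
Step 3: insert 3 -> lo=[3, 12] (size 2, max 12) hi=[32] (size 1, min 32) -> median=12
Step 4: insert 45 -> lo=[3, 12] (size 2, max 12) hi=[32, 45] (size 2, min 32) -> median=22
Step 5: insert 33 -> lo=[3, 12, 32] (size 3, max 32) hi=[33, 45] (size 2, min 33) -> median=32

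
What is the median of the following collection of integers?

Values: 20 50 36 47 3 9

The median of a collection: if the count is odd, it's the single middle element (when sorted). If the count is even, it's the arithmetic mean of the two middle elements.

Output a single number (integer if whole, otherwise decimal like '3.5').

Answer: 28

Derivation:
Step 1: insert 20 -> lo=[20] (size 1, max 20) hi=[] (size 0) -> median=20
Step 2: insert 50 -> lo=[20] (size 1, max 20) hi=[50] (size 1, min 50) -> median=35
Step 3: insert 36 -> lo=[20, 36] (size 2, max 36) hi=[50] (size 1, min 50) -> median=36
Step 4: insert 47 -> lo=[20, 36] (size 2, max 36) hi=[47, 50] (size 2, min 47) -> median=41.5
Step 5: insert 3 -> lo=[3, 20, 36] (size 3, max 36) hi=[47, 50] (size 2, min 47) -> median=36
Step 6: insert 9 -> lo=[3, 9, 20] (size 3, max 20) hi=[36, 47, 50] (size 3, min 36) -> median=28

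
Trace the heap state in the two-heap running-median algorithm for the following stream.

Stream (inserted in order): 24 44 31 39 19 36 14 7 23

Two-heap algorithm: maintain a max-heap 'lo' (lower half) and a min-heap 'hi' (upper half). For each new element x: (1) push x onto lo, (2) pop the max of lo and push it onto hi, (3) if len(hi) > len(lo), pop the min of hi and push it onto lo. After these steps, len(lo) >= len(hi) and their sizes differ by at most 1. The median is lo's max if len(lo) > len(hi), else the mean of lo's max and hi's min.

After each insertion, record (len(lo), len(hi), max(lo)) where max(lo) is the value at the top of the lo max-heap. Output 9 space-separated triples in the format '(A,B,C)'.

Answer: (1,0,24) (1,1,24) (2,1,31) (2,2,31) (3,2,31) (3,3,31) (4,3,31) (4,4,24) (5,4,24)

Derivation:
Step 1: insert 24 -> lo=[24] hi=[] -> (len(lo)=1, len(hi)=0, max(lo)=24)
Step 2: insert 44 -> lo=[24] hi=[44] -> (len(lo)=1, len(hi)=1, max(lo)=24)
Step 3: insert 31 -> lo=[24, 31] hi=[44] -> (len(lo)=2, len(hi)=1, max(lo)=31)
Step 4: insert 39 -> lo=[24, 31] hi=[39, 44] -> (len(lo)=2, len(hi)=2, max(lo)=31)
Step 5: insert 19 -> lo=[19, 24, 31] hi=[39, 44] -> (len(lo)=3, len(hi)=2, max(lo)=31)
Step 6: insert 36 -> lo=[19, 24, 31] hi=[36, 39, 44] -> (len(lo)=3, len(hi)=3, max(lo)=31)
Step 7: insert 14 -> lo=[14, 19, 24, 31] hi=[36, 39, 44] -> (len(lo)=4, len(hi)=3, max(lo)=31)
Step 8: insert 7 -> lo=[7, 14, 19, 24] hi=[31, 36, 39, 44] -> (len(lo)=4, len(hi)=4, max(lo)=24)
Step 9: insert 23 -> lo=[7, 14, 19, 23, 24] hi=[31, 36, 39, 44] -> (len(lo)=5, len(hi)=4, max(lo)=24)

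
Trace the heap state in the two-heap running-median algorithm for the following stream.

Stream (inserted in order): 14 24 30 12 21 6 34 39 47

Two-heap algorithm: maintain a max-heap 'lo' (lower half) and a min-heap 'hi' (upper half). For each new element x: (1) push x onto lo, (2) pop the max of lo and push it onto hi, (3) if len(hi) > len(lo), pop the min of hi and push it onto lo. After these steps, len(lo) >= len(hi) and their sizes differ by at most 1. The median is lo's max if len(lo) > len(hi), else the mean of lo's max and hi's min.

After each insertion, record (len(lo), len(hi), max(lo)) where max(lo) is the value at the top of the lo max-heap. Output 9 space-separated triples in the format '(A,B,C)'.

Step 1: insert 14 -> lo=[14] hi=[] -> (len(lo)=1, len(hi)=0, max(lo)=14)
Step 2: insert 24 -> lo=[14] hi=[24] -> (len(lo)=1, len(hi)=1, max(lo)=14)
Step 3: insert 30 -> lo=[14, 24] hi=[30] -> (len(lo)=2, len(hi)=1, max(lo)=24)
Step 4: insert 12 -> lo=[12, 14] hi=[24, 30] -> (len(lo)=2, len(hi)=2, max(lo)=14)
Step 5: insert 21 -> lo=[12, 14, 21] hi=[24, 30] -> (len(lo)=3, len(hi)=2, max(lo)=21)
Step 6: insert 6 -> lo=[6, 12, 14] hi=[21, 24, 30] -> (len(lo)=3, len(hi)=3, max(lo)=14)
Step 7: insert 34 -> lo=[6, 12, 14, 21] hi=[24, 30, 34] -> (len(lo)=4, len(hi)=3, max(lo)=21)
Step 8: insert 39 -> lo=[6, 12, 14, 21] hi=[24, 30, 34, 39] -> (len(lo)=4, len(hi)=4, max(lo)=21)
Step 9: insert 47 -> lo=[6, 12, 14, 21, 24] hi=[30, 34, 39, 47] -> (len(lo)=5, len(hi)=4, max(lo)=24)

Answer: (1,0,14) (1,1,14) (2,1,24) (2,2,14) (3,2,21) (3,3,14) (4,3,21) (4,4,21) (5,4,24)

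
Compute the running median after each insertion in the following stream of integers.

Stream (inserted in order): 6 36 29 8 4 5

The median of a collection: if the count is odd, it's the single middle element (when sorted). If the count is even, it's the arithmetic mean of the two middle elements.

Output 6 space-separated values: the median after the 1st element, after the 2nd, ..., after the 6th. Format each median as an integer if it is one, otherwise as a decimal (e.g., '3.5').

Step 1: insert 6 -> lo=[6] (size 1, max 6) hi=[] (size 0) -> median=6
Step 2: insert 36 -> lo=[6] (size 1, max 6) hi=[36] (size 1, min 36) -> median=21
Step 3: insert 29 -> lo=[6, 29] (size 2, max 29) hi=[36] (size 1, min 36) -> median=29
Step 4: insert 8 -> lo=[6, 8] (size 2, max 8) hi=[29, 36] (size 2, min 29) -> median=18.5
Step 5: insert 4 -> lo=[4, 6, 8] (size 3, max 8) hi=[29, 36] (size 2, min 29) -> median=8
Step 6: insert 5 -> lo=[4, 5, 6] (size 3, max 6) hi=[8, 29, 36] (size 3, min 8) -> median=7

Answer: 6 21 29 18.5 8 7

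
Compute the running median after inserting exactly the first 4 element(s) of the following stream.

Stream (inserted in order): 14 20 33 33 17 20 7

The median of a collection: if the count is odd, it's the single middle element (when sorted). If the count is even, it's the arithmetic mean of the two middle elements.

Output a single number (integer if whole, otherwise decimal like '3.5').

Step 1: insert 14 -> lo=[14] (size 1, max 14) hi=[] (size 0) -> median=14
Step 2: insert 20 -> lo=[14] (size 1, max 14) hi=[20] (size 1, min 20) -> median=17
Step 3: insert 33 -> lo=[14, 20] (size 2, max 20) hi=[33] (size 1, min 33) -> median=20
Step 4: insert 33 -> lo=[14, 20] (size 2, max 20) hi=[33, 33] (size 2, min 33) -> median=26.5

Answer: 26.5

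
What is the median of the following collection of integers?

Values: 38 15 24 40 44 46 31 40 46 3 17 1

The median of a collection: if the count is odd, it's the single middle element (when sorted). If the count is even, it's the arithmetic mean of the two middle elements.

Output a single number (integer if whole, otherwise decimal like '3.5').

Answer: 34.5

Derivation:
Step 1: insert 38 -> lo=[38] (size 1, max 38) hi=[] (size 0) -> median=38
Step 2: insert 15 -> lo=[15] (size 1, max 15) hi=[38] (size 1, min 38) -> median=26.5
Step 3: insert 24 -> lo=[15, 24] (size 2, max 24) hi=[38] (size 1, min 38) -> median=24
Step 4: insert 40 -> lo=[15, 24] (size 2, max 24) hi=[38, 40] (size 2, min 38) -> median=31
Step 5: insert 44 -> lo=[15, 24, 38] (size 3, max 38) hi=[40, 44] (size 2, min 40) -> median=38
Step 6: insert 46 -> lo=[15, 24, 38] (size 3, max 38) hi=[40, 44, 46] (size 3, min 40) -> median=39
Step 7: insert 31 -> lo=[15, 24, 31, 38] (size 4, max 38) hi=[40, 44, 46] (size 3, min 40) -> median=38
Step 8: insert 40 -> lo=[15, 24, 31, 38] (size 4, max 38) hi=[40, 40, 44, 46] (size 4, min 40) -> median=39
Step 9: insert 46 -> lo=[15, 24, 31, 38, 40] (size 5, max 40) hi=[40, 44, 46, 46] (size 4, min 40) -> median=40
Step 10: insert 3 -> lo=[3, 15, 24, 31, 38] (size 5, max 38) hi=[40, 40, 44, 46, 46] (size 5, min 40) -> median=39
Step 11: insert 17 -> lo=[3, 15, 17, 24, 31, 38] (size 6, max 38) hi=[40, 40, 44, 46, 46] (size 5, min 40) -> median=38
Step 12: insert 1 -> lo=[1, 3, 15, 17, 24, 31] (size 6, max 31) hi=[38, 40, 40, 44, 46, 46] (size 6, min 38) -> median=34.5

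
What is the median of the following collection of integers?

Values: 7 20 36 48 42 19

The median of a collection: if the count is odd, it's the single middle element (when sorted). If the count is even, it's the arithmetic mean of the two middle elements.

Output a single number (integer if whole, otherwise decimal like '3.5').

Answer: 28

Derivation:
Step 1: insert 7 -> lo=[7] (size 1, max 7) hi=[] (size 0) -> median=7
Step 2: insert 20 -> lo=[7] (size 1, max 7) hi=[20] (size 1, min 20) -> median=13.5
Step 3: insert 36 -> lo=[7, 20] (size 2, max 20) hi=[36] (size 1, min 36) -> median=20
Step 4: insert 48 -> lo=[7, 20] (size 2, max 20) hi=[36, 48] (size 2, min 36) -> median=28
Step 5: insert 42 -> lo=[7, 20, 36] (size 3, max 36) hi=[42, 48] (size 2, min 42) -> median=36
Step 6: insert 19 -> lo=[7, 19, 20] (size 3, max 20) hi=[36, 42, 48] (size 3, min 36) -> median=28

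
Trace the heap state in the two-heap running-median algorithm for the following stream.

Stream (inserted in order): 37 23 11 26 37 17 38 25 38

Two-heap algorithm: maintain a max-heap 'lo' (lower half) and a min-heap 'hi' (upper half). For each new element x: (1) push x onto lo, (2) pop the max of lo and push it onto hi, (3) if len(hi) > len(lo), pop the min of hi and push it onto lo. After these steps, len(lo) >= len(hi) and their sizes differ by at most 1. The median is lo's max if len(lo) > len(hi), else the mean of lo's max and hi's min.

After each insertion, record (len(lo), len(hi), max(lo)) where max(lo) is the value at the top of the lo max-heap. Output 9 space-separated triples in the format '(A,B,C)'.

Answer: (1,0,37) (1,1,23) (2,1,23) (2,2,23) (3,2,26) (3,3,23) (4,3,26) (4,4,25) (5,4,26)

Derivation:
Step 1: insert 37 -> lo=[37] hi=[] -> (len(lo)=1, len(hi)=0, max(lo)=37)
Step 2: insert 23 -> lo=[23] hi=[37] -> (len(lo)=1, len(hi)=1, max(lo)=23)
Step 3: insert 11 -> lo=[11, 23] hi=[37] -> (len(lo)=2, len(hi)=1, max(lo)=23)
Step 4: insert 26 -> lo=[11, 23] hi=[26, 37] -> (len(lo)=2, len(hi)=2, max(lo)=23)
Step 5: insert 37 -> lo=[11, 23, 26] hi=[37, 37] -> (len(lo)=3, len(hi)=2, max(lo)=26)
Step 6: insert 17 -> lo=[11, 17, 23] hi=[26, 37, 37] -> (len(lo)=3, len(hi)=3, max(lo)=23)
Step 7: insert 38 -> lo=[11, 17, 23, 26] hi=[37, 37, 38] -> (len(lo)=4, len(hi)=3, max(lo)=26)
Step 8: insert 25 -> lo=[11, 17, 23, 25] hi=[26, 37, 37, 38] -> (len(lo)=4, len(hi)=4, max(lo)=25)
Step 9: insert 38 -> lo=[11, 17, 23, 25, 26] hi=[37, 37, 38, 38] -> (len(lo)=5, len(hi)=4, max(lo)=26)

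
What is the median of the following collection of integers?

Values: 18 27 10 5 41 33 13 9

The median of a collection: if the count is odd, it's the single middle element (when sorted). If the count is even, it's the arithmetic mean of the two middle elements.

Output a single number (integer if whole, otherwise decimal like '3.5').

Answer: 15.5

Derivation:
Step 1: insert 18 -> lo=[18] (size 1, max 18) hi=[] (size 0) -> median=18
Step 2: insert 27 -> lo=[18] (size 1, max 18) hi=[27] (size 1, min 27) -> median=22.5
Step 3: insert 10 -> lo=[10, 18] (size 2, max 18) hi=[27] (size 1, min 27) -> median=18
Step 4: insert 5 -> lo=[5, 10] (size 2, max 10) hi=[18, 27] (size 2, min 18) -> median=14
Step 5: insert 41 -> lo=[5, 10, 18] (size 3, max 18) hi=[27, 41] (size 2, min 27) -> median=18
Step 6: insert 33 -> lo=[5, 10, 18] (size 3, max 18) hi=[27, 33, 41] (size 3, min 27) -> median=22.5
Step 7: insert 13 -> lo=[5, 10, 13, 18] (size 4, max 18) hi=[27, 33, 41] (size 3, min 27) -> median=18
Step 8: insert 9 -> lo=[5, 9, 10, 13] (size 4, max 13) hi=[18, 27, 33, 41] (size 4, min 18) -> median=15.5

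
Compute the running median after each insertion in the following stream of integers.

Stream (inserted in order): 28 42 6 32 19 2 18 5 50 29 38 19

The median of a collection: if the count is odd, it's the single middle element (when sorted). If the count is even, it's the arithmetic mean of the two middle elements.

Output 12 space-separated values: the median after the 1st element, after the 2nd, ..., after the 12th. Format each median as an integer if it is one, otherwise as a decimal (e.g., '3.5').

Answer: 28 35 28 30 28 23.5 19 18.5 19 23.5 28 23.5

Derivation:
Step 1: insert 28 -> lo=[28] (size 1, max 28) hi=[] (size 0) -> median=28
Step 2: insert 42 -> lo=[28] (size 1, max 28) hi=[42] (size 1, min 42) -> median=35
Step 3: insert 6 -> lo=[6, 28] (size 2, max 28) hi=[42] (size 1, min 42) -> median=28
Step 4: insert 32 -> lo=[6, 28] (size 2, max 28) hi=[32, 42] (size 2, min 32) -> median=30
Step 5: insert 19 -> lo=[6, 19, 28] (size 3, max 28) hi=[32, 42] (size 2, min 32) -> median=28
Step 6: insert 2 -> lo=[2, 6, 19] (size 3, max 19) hi=[28, 32, 42] (size 3, min 28) -> median=23.5
Step 7: insert 18 -> lo=[2, 6, 18, 19] (size 4, max 19) hi=[28, 32, 42] (size 3, min 28) -> median=19
Step 8: insert 5 -> lo=[2, 5, 6, 18] (size 4, max 18) hi=[19, 28, 32, 42] (size 4, min 19) -> median=18.5
Step 9: insert 50 -> lo=[2, 5, 6, 18, 19] (size 5, max 19) hi=[28, 32, 42, 50] (size 4, min 28) -> median=19
Step 10: insert 29 -> lo=[2, 5, 6, 18, 19] (size 5, max 19) hi=[28, 29, 32, 42, 50] (size 5, min 28) -> median=23.5
Step 11: insert 38 -> lo=[2, 5, 6, 18, 19, 28] (size 6, max 28) hi=[29, 32, 38, 42, 50] (size 5, min 29) -> median=28
Step 12: insert 19 -> lo=[2, 5, 6, 18, 19, 19] (size 6, max 19) hi=[28, 29, 32, 38, 42, 50] (size 6, min 28) -> median=23.5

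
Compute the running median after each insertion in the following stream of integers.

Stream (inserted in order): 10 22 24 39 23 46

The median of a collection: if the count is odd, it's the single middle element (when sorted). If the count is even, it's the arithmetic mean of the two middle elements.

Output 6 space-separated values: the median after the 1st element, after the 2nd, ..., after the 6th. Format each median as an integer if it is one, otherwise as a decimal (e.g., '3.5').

Answer: 10 16 22 23 23 23.5

Derivation:
Step 1: insert 10 -> lo=[10] (size 1, max 10) hi=[] (size 0) -> median=10
Step 2: insert 22 -> lo=[10] (size 1, max 10) hi=[22] (size 1, min 22) -> median=16
Step 3: insert 24 -> lo=[10, 22] (size 2, max 22) hi=[24] (size 1, min 24) -> median=22
Step 4: insert 39 -> lo=[10, 22] (size 2, max 22) hi=[24, 39] (size 2, min 24) -> median=23
Step 5: insert 23 -> lo=[10, 22, 23] (size 3, max 23) hi=[24, 39] (size 2, min 24) -> median=23
Step 6: insert 46 -> lo=[10, 22, 23] (size 3, max 23) hi=[24, 39, 46] (size 3, min 24) -> median=23.5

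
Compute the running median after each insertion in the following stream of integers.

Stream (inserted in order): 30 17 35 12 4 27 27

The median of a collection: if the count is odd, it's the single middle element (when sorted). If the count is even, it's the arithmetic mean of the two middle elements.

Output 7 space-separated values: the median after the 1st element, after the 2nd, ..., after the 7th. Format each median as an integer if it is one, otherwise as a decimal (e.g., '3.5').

Step 1: insert 30 -> lo=[30] (size 1, max 30) hi=[] (size 0) -> median=30
Step 2: insert 17 -> lo=[17] (size 1, max 17) hi=[30] (size 1, min 30) -> median=23.5
Step 3: insert 35 -> lo=[17, 30] (size 2, max 30) hi=[35] (size 1, min 35) -> median=30
Step 4: insert 12 -> lo=[12, 17] (size 2, max 17) hi=[30, 35] (size 2, min 30) -> median=23.5
Step 5: insert 4 -> lo=[4, 12, 17] (size 3, max 17) hi=[30, 35] (size 2, min 30) -> median=17
Step 6: insert 27 -> lo=[4, 12, 17] (size 3, max 17) hi=[27, 30, 35] (size 3, min 27) -> median=22
Step 7: insert 27 -> lo=[4, 12, 17, 27] (size 4, max 27) hi=[27, 30, 35] (size 3, min 27) -> median=27

Answer: 30 23.5 30 23.5 17 22 27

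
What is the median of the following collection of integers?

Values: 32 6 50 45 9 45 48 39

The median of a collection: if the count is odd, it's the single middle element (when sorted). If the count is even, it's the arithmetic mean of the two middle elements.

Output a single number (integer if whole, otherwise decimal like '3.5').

Answer: 42

Derivation:
Step 1: insert 32 -> lo=[32] (size 1, max 32) hi=[] (size 0) -> median=32
Step 2: insert 6 -> lo=[6] (size 1, max 6) hi=[32] (size 1, min 32) -> median=19
Step 3: insert 50 -> lo=[6, 32] (size 2, max 32) hi=[50] (size 1, min 50) -> median=32
Step 4: insert 45 -> lo=[6, 32] (size 2, max 32) hi=[45, 50] (size 2, min 45) -> median=38.5
Step 5: insert 9 -> lo=[6, 9, 32] (size 3, max 32) hi=[45, 50] (size 2, min 45) -> median=32
Step 6: insert 45 -> lo=[6, 9, 32] (size 3, max 32) hi=[45, 45, 50] (size 3, min 45) -> median=38.5
Step 7: insert 48 -> lo=[6, 9, 32, 45] (size 4, max 45) hi=[45, 48, 50] (size 3, min 45) -> median=45
Step 8: insert 39 -> lo=[6, 9, 32, 39] (size 4, max 39) hi=[45, 45, 48, 50] (size 4, min 45) -> median=42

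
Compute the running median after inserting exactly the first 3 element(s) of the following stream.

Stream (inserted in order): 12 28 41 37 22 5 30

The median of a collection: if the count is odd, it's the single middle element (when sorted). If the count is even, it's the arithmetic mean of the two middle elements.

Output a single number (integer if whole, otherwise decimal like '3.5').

Answer: 28

Derivation:
Step 1: insert 12 -> lo=[12] (size 1, max 12) hi=[] (size 0) -> median=12
Step 2: insert 28 -> lo=[12] (size 1, max 12) hi=[28] (size 1, min 28) -> median=20
Step 3: insert 41 -> lo=[12, 28] (size 2, max 28) hi=[41] (size 1, min 41) -> median=28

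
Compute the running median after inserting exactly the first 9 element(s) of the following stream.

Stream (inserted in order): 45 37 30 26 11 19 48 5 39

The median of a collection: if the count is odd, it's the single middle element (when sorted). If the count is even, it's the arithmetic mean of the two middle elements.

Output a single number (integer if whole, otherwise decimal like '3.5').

Step 1: insert 45 -> lo=[45] (size 1, max 45) hi=[] (size 0) -> median=45
Step 2: insert 37 -> lo=[37] (size 1, max 37) hi=[45] (size 1, min 45) -> median=41
Step 3: insert 30 -> lo=[30, 37] (size 2, max 37) hi=[45] (size 1, min 45) -> median=37
Step 4: insert 26 -> lo=[26, 30] (size 2, max 30) hi=[37, 45] (size 2, min 37) -> median=33.5
Step 5: insert 11 -> lo=[11, 26, 30] (size 3, max 30) hi=[37, 45] (size 2, min 37) -> median=30
Step 6: insert 19 -> lo=[11, 19, 26] (size 3, max 26) hi=[30, 37, 45] (size 3, min 30) -> median=28
Step 7: insert 48 -> lo=[11, 19, 26, 30] (size 4, max 30) hi=[37, 45, 48] (size 3, min 37) -> median=30
Step 8: insert 5 -> lo=[5, 11, 19, 26] (size 4, max 26) hi=[30, 37, 45, 48] (size 4, min 30) -> median=28
Step 9: insert 39 -> lo=[5, 11, 19, 26, 30] (size 5, max 30) hi=[37, 39, 45, 48] (size 4, min 37) -> median=30

Answer: 30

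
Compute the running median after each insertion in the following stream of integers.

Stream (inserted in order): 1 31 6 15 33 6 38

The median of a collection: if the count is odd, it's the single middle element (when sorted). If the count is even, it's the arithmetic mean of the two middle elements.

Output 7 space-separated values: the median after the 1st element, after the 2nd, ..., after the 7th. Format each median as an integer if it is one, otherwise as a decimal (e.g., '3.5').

Answer: 1 16 6 10.5 15 10.5 15

Derivation:
Step 1: insert 1 -> lo=[1] (size 1, max 1) hi=[] (size 0) -> median=1
Step 2: insert 31 -> lo=[1] (size 1, max 1) hi=[31] (size 1, min 31) -> median=16
Step 3: insert 6 -> lo=[1, 6] (size 2, max 6) hi=[31] (size 1, min 31) -> median=6
Step 4: insert 15 -> lo=[1, 6] (size 2, max 6) hi=[15, 31] (size 2, min 15) -> median=10.5
Step 5: insert 33 -> lo=[1, 6, 15] (size 3, max 15) hi=[31, 33] (size 2, min 31) -> median=15
Step 6: insert 6 -> lo=[1, 6, 6] (size 3, max 6) hi=[15, 31, 33] (size 3, min 15) -> median=10.5
Step 7: insert 38 -> lo=[1, 6, 6, 15] (size 4, max 15) hi=[31, 33, 38] (size 3, min 31) -> median=15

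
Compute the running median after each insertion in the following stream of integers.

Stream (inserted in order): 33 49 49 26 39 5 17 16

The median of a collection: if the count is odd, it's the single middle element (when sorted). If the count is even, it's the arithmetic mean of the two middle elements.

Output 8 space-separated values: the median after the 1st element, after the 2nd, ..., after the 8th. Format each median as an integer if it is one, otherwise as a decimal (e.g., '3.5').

Answer: 33 41 49 41 39 36 33 29.5

Derivation:
Step 1: insert 33 -> lo=[33] (size 1, max 33) hi=[] (size 0) -> median=33
Step 2: insert 49 -> lo=[33] (size 1, max 33) hi=[49] (size 1, min 49) -> median=41
Step 3: insert 49 -> lo=[33, 49] (size 2, max 49) hi=[49] (size 1, min 49) -> median=49
Step 4: insert 26 -> lo=[26, 33] (size 2, max 33) hi=[49, 49] (size 2, min 49) -> median=41
Step 5: insert 39 -> lo=[26, 33, 39] (size 3, max 39) hi=[49, 49] (size 2, min 49) -> median=39
Step 6: insert 5 -> lo=[5, 26, 33] (size 3, max 33) hi=[39, 49, 49] (size 3, min 39) -> median=36
Step 7: insert 17 -> lo=[5, 17, 26, 33] (size 4, max 33) hi=[39, 49, 49] (size 3, min 39) -> median=33
Step 8: insert 16 -> lo=[5, 16, 17, 26] (size 4, max 26) hi=[33, 39, 49, 49] (size 4, min 33) -> median=29.5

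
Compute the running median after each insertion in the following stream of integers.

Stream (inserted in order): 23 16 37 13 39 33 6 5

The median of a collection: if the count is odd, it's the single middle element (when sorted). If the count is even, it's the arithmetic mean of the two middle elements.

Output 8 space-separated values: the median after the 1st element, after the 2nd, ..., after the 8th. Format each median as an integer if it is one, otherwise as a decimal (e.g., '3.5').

Step 1: insert 23 -> lo=[23] (size 1, max 23) hi=[] (size 0) -> median=23
Step 2: insert 16 -> lo=[16] (size 1, max 16) hi=[23] (size 1, min 23) -> median=19.5
Step 3: insert 37 -> lo=[16, 23] (size 2, max 23) hi=[37] (size 1, min 37) -> median=23
Step 4: insert 13 -> lo=[13, 16] (size 2, max 16) hi=[23, 37] (size 2, min 23) -> median=19.5
Step 5: insert 39 -> lo=[13, 16, 23] (size 3, max 23) hi=[37, 39] (size 2, min 37) -> median=23
Step 6: insert 33 -> lo=[13, 16, 23] (size 3, max 23) hi=[33, 37, 39] (size 3, min 33) -> median=28
Step 7: insert 6 -> lo=[6, 13, 16, 23] (size 4, max 23) hi=[33, 37, 39] (size 3, min 33) -> median=23
Step 8: insert 5 -> lo=[5, 6, 13, 16] (size 4, max 16) hi=[23, 33, 37, 39] (size 4, min 23) -> median=19.5

Answer: 23 19.5 23 19.5 23 28 23 19.5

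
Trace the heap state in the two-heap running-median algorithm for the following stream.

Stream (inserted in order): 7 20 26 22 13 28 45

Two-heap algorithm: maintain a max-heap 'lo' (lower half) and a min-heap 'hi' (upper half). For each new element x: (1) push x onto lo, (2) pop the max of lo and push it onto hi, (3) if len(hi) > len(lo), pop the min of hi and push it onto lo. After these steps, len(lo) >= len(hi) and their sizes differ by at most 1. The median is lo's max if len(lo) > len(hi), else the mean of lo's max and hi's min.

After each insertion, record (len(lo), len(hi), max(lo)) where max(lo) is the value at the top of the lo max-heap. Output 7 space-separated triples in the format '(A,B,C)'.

Answer: (1,0,7) (1,1,7) (2,1,20) (2,2,20) (3,2,20) (3,3,20) (4,3,22)

Derivation:
Step 1: insert 7 -> lo=[7] hi=[] -> (len(lo)=1, len(hi)=0, max(lo)=7)
Step 2: insert 20 -> lo=[7] hi=[20] -> (len(lo)=1, len(hi)=1, max(lo)=7)
Step 3: insert 26 -> lo=[7, 20] hi=[26] -> (len(lo)=2, len(hi)=1, max(lo)=20)
Step 4: insert 22 -> lo=[7, 20] hi=[22, 26] -> (len(lo)=2, len(hi)=2, max(lo)=20)
Step 5: insert 13 -> lo=[7, 13, 20] hi=[22, 26] -> (len(lo)=3, len(hi)=2, max(lo)=20)
Step 6: insert 28 -> lo=[7, 13, 20] hi=[22, 26, 28] -> (len(lo)=3, len(hi)=3, max(lo)=20)
Step 7: insert 45 -> lo=[7, 13, 20, 22] hi=[26, 28, 45] -> (len(lo)=4, len(hi)=3, max(lo)=22)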